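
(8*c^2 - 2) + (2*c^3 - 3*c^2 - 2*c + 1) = 2*c^3 + 5*c^2 - 2*c - 1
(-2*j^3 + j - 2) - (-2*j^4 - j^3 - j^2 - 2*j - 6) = 2*j^4 - j^3 + j^2 + 3*j + 4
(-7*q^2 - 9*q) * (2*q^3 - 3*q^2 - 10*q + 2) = -14*q^5 + 3*q^4 + 97*q^3 + 76*q^2 - 18*q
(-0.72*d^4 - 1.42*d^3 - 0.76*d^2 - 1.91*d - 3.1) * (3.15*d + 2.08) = -2.268*d^5 - 5.9706*d^4 - 5.3476*d^3 - 7.5973*d^2 - 13.7378*d - 6.448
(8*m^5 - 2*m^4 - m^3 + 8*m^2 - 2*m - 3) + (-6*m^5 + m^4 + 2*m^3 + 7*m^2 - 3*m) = 2*m^5 - m^4 + m^3 + 15*m^2 - 5*m - 3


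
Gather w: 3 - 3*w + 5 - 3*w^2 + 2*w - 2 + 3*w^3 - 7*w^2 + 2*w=3*w^3 - 10*w^2 + w + 6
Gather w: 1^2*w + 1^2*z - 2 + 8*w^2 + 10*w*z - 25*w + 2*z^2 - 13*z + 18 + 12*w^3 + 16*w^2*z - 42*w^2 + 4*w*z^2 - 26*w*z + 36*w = 12*w^3 + w^2*(16*z - 34) + w*(4*z^2 - 16*z + 12) + 2*z^2 - 12*z + 16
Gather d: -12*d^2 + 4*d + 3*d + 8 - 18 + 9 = -12*d^2 + 7*d - 1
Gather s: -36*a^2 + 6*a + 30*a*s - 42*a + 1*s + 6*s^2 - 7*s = -36*a^2 - 36*a + 6*s^2 + s*(30*a - 6)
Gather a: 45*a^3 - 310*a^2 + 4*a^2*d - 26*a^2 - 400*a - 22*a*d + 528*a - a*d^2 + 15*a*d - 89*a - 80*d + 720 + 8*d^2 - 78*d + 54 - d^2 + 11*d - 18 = 45*a^3 + a^2*(4*d - 336) + a*(-d^2 - 7*d + 39) + 7*d^2 - 147*d + 756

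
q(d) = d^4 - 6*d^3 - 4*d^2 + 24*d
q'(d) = 4*d^3 - 18*d^2 - 8*d + 24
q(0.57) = 11.37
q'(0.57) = 14.33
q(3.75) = -84.90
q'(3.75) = -48.19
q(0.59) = 11.66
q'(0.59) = 13.84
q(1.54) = 11.18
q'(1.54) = -16.40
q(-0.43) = -10.55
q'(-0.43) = 23.79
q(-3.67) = 336.04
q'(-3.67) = -386.80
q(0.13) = 3.04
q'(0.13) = 22.66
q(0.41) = 8.78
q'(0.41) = 17.97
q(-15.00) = 69615.00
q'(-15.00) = -17406.00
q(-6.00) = 2304.00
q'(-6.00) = -1440.00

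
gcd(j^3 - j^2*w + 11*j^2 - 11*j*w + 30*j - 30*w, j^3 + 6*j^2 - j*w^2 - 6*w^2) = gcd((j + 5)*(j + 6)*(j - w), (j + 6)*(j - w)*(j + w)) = -j^2 + j*w - 6*j + 6*w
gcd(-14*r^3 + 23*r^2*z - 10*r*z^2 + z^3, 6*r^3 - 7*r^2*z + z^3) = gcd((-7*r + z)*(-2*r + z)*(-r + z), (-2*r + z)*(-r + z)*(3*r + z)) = 2*r^2 - 3*r*z + z^2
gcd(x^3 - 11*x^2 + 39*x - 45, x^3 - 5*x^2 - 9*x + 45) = x^2 - 8*x + 15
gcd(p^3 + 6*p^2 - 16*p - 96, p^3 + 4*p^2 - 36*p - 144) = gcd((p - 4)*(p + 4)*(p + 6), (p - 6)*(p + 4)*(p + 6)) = p^2 + 10*p + 24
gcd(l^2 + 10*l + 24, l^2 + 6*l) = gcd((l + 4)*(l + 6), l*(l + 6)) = l + 6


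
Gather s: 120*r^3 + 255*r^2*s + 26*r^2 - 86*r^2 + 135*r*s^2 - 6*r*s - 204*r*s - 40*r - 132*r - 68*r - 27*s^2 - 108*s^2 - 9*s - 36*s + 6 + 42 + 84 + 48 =120*r^3 - 60*r^2 - 240*r + s^2*(135*r - 135) + s*(255*r^2 - 210*r - 45) + 180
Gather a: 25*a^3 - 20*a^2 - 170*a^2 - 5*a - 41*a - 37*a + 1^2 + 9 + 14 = 25*a^3 - 190*a^2 - 83*a + 24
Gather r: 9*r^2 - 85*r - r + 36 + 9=9*r^2 - 86*r + 45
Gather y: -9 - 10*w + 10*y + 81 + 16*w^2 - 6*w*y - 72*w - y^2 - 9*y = 16*w^2 - 82*w - y^2 + y*(1 - 6*w) + 72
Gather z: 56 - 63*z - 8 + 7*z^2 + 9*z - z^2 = 6*z^2 - 54*z + 48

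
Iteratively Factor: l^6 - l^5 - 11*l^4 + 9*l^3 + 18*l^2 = (l + 1)*(l^5 - 2*l^4 - 9*l^3 + 18*l^2) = (l + 1)*(l + 3)*(l^4 - 5*l^3 + 6*l^2) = l*(l + 1)*(l + 3)*(l^3 - 5*l^2 + 6*l) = l^2*(l + 1)*(l + 3)*(l^2 - 5*l + 6) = l^2*(l - 3)*(l + 1)*(l + 3)*(l - 2)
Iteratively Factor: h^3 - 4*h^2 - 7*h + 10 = (h - 1)*(h^2 - 3*h - 10) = (h - 5)*(h - 1)*(h + 2)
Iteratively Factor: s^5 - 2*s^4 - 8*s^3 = (s)*(s^4 - 2*s^3 - 8*s^2) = s^2*(s^3 - 2*s^2 - 8*s) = s^2*(s + 2)*(s^2 - 4*s) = s^2*(s - 4)*(s + 2)*(s)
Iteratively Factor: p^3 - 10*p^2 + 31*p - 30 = (p - 5)*(p^2 - 5*p + 6) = (p - 5)*(p - 2)*(p - 3)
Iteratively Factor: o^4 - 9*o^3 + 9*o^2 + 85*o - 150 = (o - 5)*(o^3 - 4*o^2 - 11*o + 30) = (o - 5)^2*(o^2 + o - 6) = (o - 5)^2*(o + 3)*(o - 2)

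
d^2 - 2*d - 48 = (d - 8)*(d + 6)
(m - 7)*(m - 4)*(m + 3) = m^3 - 8*m^2 - 5*m + 84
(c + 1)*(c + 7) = c^2 + 8*c + 7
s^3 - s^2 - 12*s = s*(s - 4)*(s + 3)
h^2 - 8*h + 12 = (h - 6)*(h - 2)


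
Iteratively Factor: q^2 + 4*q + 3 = (q + 3)*(q + 1)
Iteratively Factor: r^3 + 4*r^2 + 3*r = (r + 1)*(r^2 + 3*r) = (r + 1)*(r + 3)*(r)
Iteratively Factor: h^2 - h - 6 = (h + 2)*(h - 3)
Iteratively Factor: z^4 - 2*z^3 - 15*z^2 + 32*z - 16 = (z - 4)*(z^3 + 2*z^2 - 7*z + 4) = (z - 4)*(z + 4)*(z^2 - 2*z + 1) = (z - 4)*(z - 1)*(z + 4)*(z - 1)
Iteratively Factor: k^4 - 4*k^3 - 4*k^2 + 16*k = (k - 4)*(k^3 - 4*k) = k*(k - 4)*(k^2 - 4) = k*(k - 4)*(k + 2)*(k - 2)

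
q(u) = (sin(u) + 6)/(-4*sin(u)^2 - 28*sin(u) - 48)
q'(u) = (8*sin(u)*cos(u) + 28*cos(u))*(sin(u) + 6)/(-4*sin(u)^2 - 28*sin(u) - 48)^2 + cos(u)/(-4*sin(u)^2 - 28*sin(u) - 48)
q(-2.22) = -0.18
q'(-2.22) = -0.06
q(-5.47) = -0.10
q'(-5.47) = 0.02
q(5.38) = -0.18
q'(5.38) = 0.06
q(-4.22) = -0.09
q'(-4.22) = -0.01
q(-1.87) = -0.20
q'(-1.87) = -0.04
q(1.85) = -0.09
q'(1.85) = -0.01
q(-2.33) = -0.18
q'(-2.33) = -0.07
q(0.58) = -0.10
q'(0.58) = 0.03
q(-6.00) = -0.11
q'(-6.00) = 0.04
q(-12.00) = -0.10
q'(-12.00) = 0.03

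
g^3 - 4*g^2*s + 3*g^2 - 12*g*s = g*(g + 3)*(g - 4*s)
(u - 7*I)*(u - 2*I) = u^2 - 9*I*u - 14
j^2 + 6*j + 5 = (j + 1)*(j + 5)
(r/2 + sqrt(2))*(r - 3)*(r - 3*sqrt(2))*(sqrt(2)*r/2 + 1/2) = sqrt(2)*r^4/4 - 3*sqrt(2)*r^3/4 - r^3/4 - 13*sqrt(2)*r^2/4 + 3*r^2/4 - 3*r + 39*sqrt(2)*r/4 + 9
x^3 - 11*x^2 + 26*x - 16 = (x - 8)*(x - 2)*(x - 1)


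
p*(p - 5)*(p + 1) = p^3 - 4*p^2 - 5*p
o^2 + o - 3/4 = (o - 1/2)*(o + 3/2)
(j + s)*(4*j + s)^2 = 16*j^3 + 24*j^2*s + 9*j*s^2 + s^3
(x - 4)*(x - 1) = x^2 - 5*x + 4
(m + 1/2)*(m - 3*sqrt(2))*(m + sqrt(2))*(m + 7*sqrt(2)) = m^4 + m^3/2 + 5*sqrt(2)*m^3 - 34*m^2 + 5*sqrt(2)*m^2/2 - 42*sqrt(2)*m - 17*m - 21*sqrt(2)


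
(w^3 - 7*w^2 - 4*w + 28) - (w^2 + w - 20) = w^3 - 8*w^2 - 5*w + 48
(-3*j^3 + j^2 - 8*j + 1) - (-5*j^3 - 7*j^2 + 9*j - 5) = 2*j^3 + 8*j^2 - 17*j + 6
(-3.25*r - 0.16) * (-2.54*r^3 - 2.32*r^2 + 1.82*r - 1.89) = 8.255*r^4 + 7.9464*r^3 - 5.5438*r^2 + 5.8513*r + 0.3024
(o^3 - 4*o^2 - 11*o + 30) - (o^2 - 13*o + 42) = o^3 - 5*o^2 + 2*o - 12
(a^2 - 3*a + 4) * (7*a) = 7*a^3 - 21*a^2 + 28*a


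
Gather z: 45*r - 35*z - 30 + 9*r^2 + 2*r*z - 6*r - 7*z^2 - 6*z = 9*r^2 + 39*r - 7*z^2 + z*(2*r - 41) - 30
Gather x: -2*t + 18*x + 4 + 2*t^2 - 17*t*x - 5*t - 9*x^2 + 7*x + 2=2*t^2 - 7*t - 9*x^2 + x*(25 - 17*t) + 6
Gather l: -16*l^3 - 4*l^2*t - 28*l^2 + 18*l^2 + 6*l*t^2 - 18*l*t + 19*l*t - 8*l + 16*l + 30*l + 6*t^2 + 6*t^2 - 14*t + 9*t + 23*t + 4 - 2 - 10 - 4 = -16*l^3 + l^2*(-4*t - 10) + l*(6*t^2 + t + 38) + 12*t^2 + 18*t - 12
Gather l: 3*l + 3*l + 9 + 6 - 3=6*l + 12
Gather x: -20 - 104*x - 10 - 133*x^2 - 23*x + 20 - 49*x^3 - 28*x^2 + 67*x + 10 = -49*x^3 - 161*x^2 - 60*x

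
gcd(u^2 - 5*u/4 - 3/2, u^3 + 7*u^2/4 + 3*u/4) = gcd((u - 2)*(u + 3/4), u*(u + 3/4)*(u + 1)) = u + 3/4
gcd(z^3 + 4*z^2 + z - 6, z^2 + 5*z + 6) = z^2 + 5*z + 6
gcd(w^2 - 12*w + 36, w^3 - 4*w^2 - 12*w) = w - 6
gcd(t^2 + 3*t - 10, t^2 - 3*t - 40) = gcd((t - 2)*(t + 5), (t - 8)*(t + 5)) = t + 5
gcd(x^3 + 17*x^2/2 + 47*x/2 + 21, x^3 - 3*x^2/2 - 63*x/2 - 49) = x^2 + 11*x/2 + 7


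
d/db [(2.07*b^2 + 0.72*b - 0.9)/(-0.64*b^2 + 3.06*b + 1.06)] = (6.795*b^2 + 3.2364*b + 3.5172)/(0.4096*b^4 - 3.9168*b^3 + 8.0068*b^2 + 6.4872*b + 1.1236)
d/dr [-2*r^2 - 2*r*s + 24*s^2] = -4*r - 2*s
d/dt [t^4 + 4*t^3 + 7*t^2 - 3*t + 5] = 4*t^3 + 12*t^2 + 14*t - 3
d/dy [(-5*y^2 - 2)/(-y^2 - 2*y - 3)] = 2*(5*y^2 + 13*y - 2)/(y^4 + 4*y^3 + 10*y^2 + 12*y + 9)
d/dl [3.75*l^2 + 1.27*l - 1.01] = 7.5*l + 1.27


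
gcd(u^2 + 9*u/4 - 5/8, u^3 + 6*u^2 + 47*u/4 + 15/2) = u + 5/2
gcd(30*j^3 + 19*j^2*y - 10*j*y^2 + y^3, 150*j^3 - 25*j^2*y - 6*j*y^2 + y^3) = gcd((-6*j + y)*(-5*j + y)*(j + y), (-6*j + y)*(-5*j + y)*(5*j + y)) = 30*j^2 - 11*j*y + y^2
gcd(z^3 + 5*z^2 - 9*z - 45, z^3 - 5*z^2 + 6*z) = z - 3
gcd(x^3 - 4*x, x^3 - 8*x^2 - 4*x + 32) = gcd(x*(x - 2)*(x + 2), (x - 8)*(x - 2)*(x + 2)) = x^2 - 4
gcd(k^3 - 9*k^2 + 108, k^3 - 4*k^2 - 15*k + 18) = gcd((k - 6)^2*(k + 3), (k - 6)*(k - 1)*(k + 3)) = k^2 - 3*k - 18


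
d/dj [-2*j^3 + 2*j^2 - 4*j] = -6*j^2 + 4*j - 4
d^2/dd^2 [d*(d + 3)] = 2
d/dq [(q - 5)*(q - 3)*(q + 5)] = 3*q^2 - 6*q - 25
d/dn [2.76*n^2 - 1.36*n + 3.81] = 5.52*n - 1.36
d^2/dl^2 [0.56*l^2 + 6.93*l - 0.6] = 1.12000000000000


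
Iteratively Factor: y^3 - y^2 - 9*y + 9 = (y - 3)*(y^2 + 2*y - 3) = (y - 3)*(y + 3)*(y - 1)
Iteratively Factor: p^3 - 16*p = (p - 4)*(p^2 + 4*p) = p*(p - 4)*(p + 4)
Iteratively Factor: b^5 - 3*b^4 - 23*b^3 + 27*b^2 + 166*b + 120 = (b - 4)*(b^4 + b^3 - 19*b^2 - 49*b - 30) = (b - 4)*(b + 1)*(b^3 - 19*b - 30) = (b - 5)*(b - 4)*(b + 1)*(b^2 + 5*b + 6) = (b - 5)*(b - 4)*(b + 1)*(b + 3)*(b + 2)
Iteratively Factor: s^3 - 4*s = (s - 2)*(s^2 + 2*s) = (s - 2)*(s + 2)*(s)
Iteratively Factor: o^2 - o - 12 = (o - 4)*(o + 3)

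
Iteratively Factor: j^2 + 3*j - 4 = (j - 1)*(j + 4)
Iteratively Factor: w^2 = (w)*(w)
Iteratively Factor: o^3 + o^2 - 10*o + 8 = (o + 4)*(o^2 - 3*o + 2) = (o - 1)*(o + 4)*(o - 2)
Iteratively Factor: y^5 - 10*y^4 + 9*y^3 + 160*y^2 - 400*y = (y - 5)*(y^4 - 5*y^3 - 16*y^2 + 80*y) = y*(y - 5)*(y^3 - 5*y^2 - 16*y + 80) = y*(y - 5)*(y + 4)*(y^2 - 9*y + 20) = y*(y - 5)*(y - 4)*(y + 4)*(y - 5)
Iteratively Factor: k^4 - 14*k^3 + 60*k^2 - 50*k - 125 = (k - 5)*(k^3 - 9*k^2 + 15*k + 25) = (k - 5)^2*(k^2 - 4*k - 5) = (k - 5)^3*(k + 1)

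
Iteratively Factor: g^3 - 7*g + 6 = (g + 3)*(g^2 - 3*g + 2) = (g - 2)*(g + 3)*(g - 1)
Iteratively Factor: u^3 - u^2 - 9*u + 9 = (u - 1)*(u^2 - 9) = (u - 1)*(u + 3)*(u - 3)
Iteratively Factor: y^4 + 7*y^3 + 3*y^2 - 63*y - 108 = (y + 3)*(y^3 + 4*y^2 - 9*y - 36) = (y - 3)*(y + 3)*(y^2 + 7*y + 12) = (y - 3)*(y + 3)*(y + 4)*(y + 3)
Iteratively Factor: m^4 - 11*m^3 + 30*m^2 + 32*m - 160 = (m - 5)*(m^3 - 6*m^2 + 32) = (m - 5)*(m - 4)*(m^2 - 2*m - 8) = (m - 5)*(m - 4)^2*(m + 2)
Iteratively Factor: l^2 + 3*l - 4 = (l - 1)*(l + 4)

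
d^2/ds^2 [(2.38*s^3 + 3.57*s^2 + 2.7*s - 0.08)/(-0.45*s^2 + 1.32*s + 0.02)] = (3.5527136788005e-15*s^4 - 13.671324*s^3 - 0.472571999999999*s^2 - 0.436632000000001*s + 0.419928)/(0.091125*s^6 - 0.8019*s^5 + 2.34009*s^4 - 2.228688*s^3 - 0.104004*s^2 - 0.001584*s - 8.0e-6)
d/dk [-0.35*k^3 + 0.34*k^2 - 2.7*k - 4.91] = -1.05*k^2 + 0.68*k - 2.7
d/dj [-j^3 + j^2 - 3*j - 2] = -3*j^2 + 2*j - 3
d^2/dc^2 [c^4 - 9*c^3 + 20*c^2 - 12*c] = 12*c^2 - 54*c + 40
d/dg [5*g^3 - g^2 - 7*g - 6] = 15*g^2 - 2*g - 7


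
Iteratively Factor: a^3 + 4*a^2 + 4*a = (a)*(a^2 + 4*a + 4) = a*(a + 2)*(a + 2)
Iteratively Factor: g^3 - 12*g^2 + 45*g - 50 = (g - 5)*(g^2 - 7*g + 10) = (g - 5)*(g - 2)*(g - 5)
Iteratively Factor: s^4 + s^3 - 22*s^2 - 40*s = (s + 2)*(s^3 - s^2 - 20*s) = (s - 5)*(s + 2)*(s^2 + 4*s) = (s - 5)*(s + 2)*(s + 4)*(s)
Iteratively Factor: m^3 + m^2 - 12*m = (m - 3)*(m^2 + 4*m) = m*(m - 3)*(m + 4)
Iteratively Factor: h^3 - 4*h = (h)*(h^2 - 4) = h*(h - 2)*(h + 2)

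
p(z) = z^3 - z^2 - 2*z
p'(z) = 3*z^2 - 2*z - 2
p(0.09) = -0.19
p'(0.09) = -2.16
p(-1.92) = -6.92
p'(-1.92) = 12.90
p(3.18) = 15.69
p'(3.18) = 21.98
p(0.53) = -1.19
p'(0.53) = -2.22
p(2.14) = 0.94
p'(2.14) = 7.46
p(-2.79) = -23.92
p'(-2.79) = 26.93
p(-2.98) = -29.38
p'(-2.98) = 30.60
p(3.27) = 17.73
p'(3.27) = 23.54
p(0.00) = 0.00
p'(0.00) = -2.00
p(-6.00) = -240.00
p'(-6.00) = 118.00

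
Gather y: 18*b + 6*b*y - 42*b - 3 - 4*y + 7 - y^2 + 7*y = -24*b - y^2 + y*(6*b + 3) + 4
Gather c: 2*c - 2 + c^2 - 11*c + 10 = c^2 - 9*c + 8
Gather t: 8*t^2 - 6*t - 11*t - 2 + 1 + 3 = 8*t^2 - 17*t + 2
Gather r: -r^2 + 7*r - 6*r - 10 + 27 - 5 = -r^2 + r + 12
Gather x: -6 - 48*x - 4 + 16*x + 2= -32*x - 8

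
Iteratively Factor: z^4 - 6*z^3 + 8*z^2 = (z)*(z^3 - 6*z^2 + 8*z) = z*(z - 4)*(z^2 - 2*z) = z*(z - 4)*(z - 2)*(z)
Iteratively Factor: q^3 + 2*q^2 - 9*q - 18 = (q - 3)*(q^2 + 5*q + 6) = (q - 3)*(q + 2)*(q + 3)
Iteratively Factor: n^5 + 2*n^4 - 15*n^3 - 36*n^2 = (n)*(n^4 + 2*n^3 - 15*n^2 - 36*n) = n*(n + 3)*(n^3 - n^2 - 12*n) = n*(n - 4)*(n + 3)*(n^2 + 3*n) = n^2*(n - 4)*(n + 3)*(n + 3)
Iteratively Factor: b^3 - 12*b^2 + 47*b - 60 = (b - 3)*(b^2 - 9*b + 20) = (b - 4)*(b - 3)*(b - 5)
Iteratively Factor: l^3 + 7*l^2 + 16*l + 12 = (l + 2)*(l^2 + 5*l + 6) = (l + 2)^2*(l + 3)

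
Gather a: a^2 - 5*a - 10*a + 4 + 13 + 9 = a^2 - 15*a + 26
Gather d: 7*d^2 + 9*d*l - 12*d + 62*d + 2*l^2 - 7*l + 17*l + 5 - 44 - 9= 7*d^2 + d*(9*l + 50) + 2*l^2 + 10*l - 48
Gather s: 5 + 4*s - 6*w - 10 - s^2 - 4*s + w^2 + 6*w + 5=-s^2 + w^2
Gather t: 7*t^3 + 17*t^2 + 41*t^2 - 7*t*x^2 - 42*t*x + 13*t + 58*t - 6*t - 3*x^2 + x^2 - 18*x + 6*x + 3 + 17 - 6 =7*t^3 + 58*t^2 + t*(-7*x^2 - 42*x + 65) - 2*x^2 - 12*x + 14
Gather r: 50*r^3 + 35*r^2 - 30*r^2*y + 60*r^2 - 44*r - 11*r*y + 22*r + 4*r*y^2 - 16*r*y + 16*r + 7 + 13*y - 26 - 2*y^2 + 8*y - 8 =50*r^3 + r^2*(95 - 30*y) + r*(4*y^2 - 27*y - 6) - 2*y^2 + 21*y - 27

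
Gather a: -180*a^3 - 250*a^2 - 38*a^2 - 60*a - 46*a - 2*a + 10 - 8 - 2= -180*a^3 - 288*a^2 - 108*a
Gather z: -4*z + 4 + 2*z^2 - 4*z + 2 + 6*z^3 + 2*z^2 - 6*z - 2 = 6*z^3 + 4*z^2 - 14*z + 4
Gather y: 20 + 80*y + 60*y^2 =60*y^2 + 80*y + 20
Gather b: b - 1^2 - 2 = b - 3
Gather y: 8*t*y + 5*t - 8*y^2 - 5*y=5*t - 8*y^2 + y*(8*t - 5)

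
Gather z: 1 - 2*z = 1 - 2*z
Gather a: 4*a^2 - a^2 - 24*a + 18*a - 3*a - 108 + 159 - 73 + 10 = 3*a^2 - 9*a - 12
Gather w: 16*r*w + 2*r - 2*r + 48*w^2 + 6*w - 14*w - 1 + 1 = 48*w^2 + w*(16*r - 8)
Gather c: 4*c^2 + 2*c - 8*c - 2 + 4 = 4*c^2 - 6*c + 2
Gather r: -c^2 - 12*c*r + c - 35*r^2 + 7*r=-c^2 + c - 35*r^2 + r*(7 - 12*c)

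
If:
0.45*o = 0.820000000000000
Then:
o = 1.82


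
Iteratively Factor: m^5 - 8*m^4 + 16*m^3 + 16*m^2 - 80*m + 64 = (m + 2)*(m^4 - 10*m^3 + 36*m^2 - 56*m + 32) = (m - 2)*(m + 2)*(m^3 - 8*m^2 + 20*m - 16) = (m - 2)^2*(m + 2)*(m^2 - 6*m + 8) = (m - 4)*(m - 2)^2*(m + 2)*(m - 2)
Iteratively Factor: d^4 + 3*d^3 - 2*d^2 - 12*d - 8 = (d + 2)*(d^3 + d^2 - 4*d - 4) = (d + 1)*(d + 2)*(d^2 - 4) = (d - 2)*(d + 1)*(d + 2)*(d + 2)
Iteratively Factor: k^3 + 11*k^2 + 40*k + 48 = (k + 4)*(k^2 + 7*k + 12) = (k + 4)^2*(k + 3)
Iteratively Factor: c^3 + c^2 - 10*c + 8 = (c - 1)*(c^2 + 2*c - 8) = (c - 1)*(c + 4)*(c - 2)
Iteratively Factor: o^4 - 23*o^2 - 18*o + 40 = (o - 1)*(o^3 + o^2 - 22*o - 40) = (o - 1)*(o + 4)*(o^2 - 3*o - 10) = (o - 5)*(o - 1)*(o + 4)*(o + 2)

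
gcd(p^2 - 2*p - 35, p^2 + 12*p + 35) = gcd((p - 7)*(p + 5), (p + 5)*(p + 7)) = p + 5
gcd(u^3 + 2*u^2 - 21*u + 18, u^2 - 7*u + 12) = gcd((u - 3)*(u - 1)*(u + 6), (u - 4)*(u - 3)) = u - 3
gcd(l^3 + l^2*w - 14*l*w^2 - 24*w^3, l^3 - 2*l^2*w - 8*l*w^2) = -l^2 + 2*l*w + 8*w^2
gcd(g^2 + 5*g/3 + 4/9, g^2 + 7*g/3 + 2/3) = g + 1/3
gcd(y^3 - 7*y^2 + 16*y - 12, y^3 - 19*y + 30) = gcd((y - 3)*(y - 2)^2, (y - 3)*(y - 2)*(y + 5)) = y^2 - 5*y + 6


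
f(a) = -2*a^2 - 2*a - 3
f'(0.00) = -2.00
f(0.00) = -3.00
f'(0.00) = -2.00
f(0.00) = -3.00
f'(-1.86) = 5.44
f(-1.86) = -6.20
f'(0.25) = -3.00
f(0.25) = -3.62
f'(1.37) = -7.48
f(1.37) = -9.49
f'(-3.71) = 12.84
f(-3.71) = -23.11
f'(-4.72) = 16.88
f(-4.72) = -38.12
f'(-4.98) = 17.92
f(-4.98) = -42.64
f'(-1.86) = 5.44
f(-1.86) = -6.20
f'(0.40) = -3.60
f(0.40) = -4.12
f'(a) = -4*a - 2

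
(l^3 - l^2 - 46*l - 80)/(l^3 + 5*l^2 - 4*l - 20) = (l - 8)/(l - 2)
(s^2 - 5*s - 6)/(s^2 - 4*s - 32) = (-s^2 + 5*s + 6)/(-s^2 + 4*s + 32)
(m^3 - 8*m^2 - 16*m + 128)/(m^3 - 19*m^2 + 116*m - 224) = (m + 4)/(m - 7)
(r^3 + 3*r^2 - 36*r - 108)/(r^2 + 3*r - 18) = (r^2 - 3*r - 18)/(r - 3)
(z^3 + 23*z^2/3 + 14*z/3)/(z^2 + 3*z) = (3*z^2 + 23*z + 14)/(3*(z + 3))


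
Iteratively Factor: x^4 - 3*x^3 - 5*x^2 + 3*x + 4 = (x + 1)*(x^3 - 4*x^2 - x + 4) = (x + 1)^2*(x^2 - 5*x + 4) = (x - 1)*(x + 1)^2*(x - 4)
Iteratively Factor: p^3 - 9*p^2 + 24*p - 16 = (p - 4)*(p^2 - 5*p + 4) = (p - 4)*(p - 1)*(p - 4)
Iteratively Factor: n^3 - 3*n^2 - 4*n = (n + 1)*(n^2 - 4*n) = n*(n + 1)*(n - 4)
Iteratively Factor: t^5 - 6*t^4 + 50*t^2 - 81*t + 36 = (t - 1)*(t^4 - 5*t^3 - 5*t^2 + 45*t - 36) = (t - 1)^2*(t^3 - 4*t^2 - 9*t + 36) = (t - 1)^2*(t + 3)*(t^2 - 7*t + 12) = (t - 3)*(t - 1)^2*(t + 3)*(t - 4)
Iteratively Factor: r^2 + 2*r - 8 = (r - 2)*(r + 4)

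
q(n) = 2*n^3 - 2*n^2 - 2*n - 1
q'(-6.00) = 238.00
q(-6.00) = -493.00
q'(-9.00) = 520.00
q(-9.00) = -1603.00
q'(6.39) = 217.43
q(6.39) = 426.39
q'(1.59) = 6.81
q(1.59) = -1.20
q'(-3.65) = 92.54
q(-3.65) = -117.60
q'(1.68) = 8.21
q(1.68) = -0.52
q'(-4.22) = 121.73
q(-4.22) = -178.48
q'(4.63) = 108.10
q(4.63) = 145.37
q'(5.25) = 142.38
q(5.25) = 222.78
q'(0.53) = -2.43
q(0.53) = -2.32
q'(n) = 6*n^2 - 4*n - 2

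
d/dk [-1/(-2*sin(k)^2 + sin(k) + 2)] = (1 - 4*sin(k))*cos(k)/(sin(k) + cos(2*k) + 1)^2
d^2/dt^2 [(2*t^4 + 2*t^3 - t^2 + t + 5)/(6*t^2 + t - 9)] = 2*(72*t^6 + 36*t^5 - 318*t^4 + 8*t^3 + 1296*t^2 + 738*t + 203)/(216*t^6 + 108*t^5 - 954*t^4 - 323*t^3 + 1431*t^2 + 243*t - 729)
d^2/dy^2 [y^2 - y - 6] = 2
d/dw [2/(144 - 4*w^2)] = w/(w^2 - 36)^2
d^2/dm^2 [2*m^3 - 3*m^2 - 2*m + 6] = 12*m - 6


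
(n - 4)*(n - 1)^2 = n^3 - 6*n^2 + 9*n - 4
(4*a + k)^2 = 16*a^2 + 8*a*k + k^2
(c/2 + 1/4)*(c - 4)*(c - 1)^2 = c^4/2 - 11*c^3/4 + 3*c^2 + c/4 - 1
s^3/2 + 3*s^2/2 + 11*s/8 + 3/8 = (s/2 + 1/2)*(s + 1/2)*(s + 3/2)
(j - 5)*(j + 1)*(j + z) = j^3 + j^2*z - 4*j^2 - 4*j*z - 5*j - 5*z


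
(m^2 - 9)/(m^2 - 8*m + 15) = (m + 3)/(m - 5)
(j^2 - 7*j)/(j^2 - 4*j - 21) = j/(j + 3)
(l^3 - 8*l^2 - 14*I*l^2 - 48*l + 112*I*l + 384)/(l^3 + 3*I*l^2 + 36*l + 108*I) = (l^2 - 8*l*(1 + I) + 64*I)/(l^2 + 9*I*l - 18)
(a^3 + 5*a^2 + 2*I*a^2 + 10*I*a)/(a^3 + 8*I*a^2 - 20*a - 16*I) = a*(a + 5)/(a^2 + 6*I*a - 8)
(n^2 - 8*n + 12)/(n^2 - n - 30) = (n - 2)/(n + 5)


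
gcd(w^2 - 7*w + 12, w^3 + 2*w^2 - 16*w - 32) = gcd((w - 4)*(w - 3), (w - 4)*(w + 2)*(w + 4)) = w - 4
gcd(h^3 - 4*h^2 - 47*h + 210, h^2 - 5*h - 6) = h - 6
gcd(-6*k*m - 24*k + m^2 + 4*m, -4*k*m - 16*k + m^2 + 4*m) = m + 4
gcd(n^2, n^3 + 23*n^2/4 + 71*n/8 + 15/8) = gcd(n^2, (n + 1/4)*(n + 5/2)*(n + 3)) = 1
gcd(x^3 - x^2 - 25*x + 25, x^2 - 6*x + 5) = x^2 - 6*x + 5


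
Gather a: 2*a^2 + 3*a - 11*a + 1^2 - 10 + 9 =2*a^2 - 8*a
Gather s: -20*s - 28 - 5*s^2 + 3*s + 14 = -5*s^2 - 17*s - 14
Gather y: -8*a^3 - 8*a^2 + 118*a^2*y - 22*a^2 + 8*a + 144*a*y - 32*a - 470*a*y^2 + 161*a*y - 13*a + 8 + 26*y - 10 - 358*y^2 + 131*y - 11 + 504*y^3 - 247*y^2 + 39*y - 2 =-8*a^3 - 30*a^2 - 37*a + 504*y^3 + y^2*(-470*a - 605) + y*(118*a^2 + 305*a + 196) - 15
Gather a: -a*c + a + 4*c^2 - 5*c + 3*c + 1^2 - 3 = a*(1 - c) + 4*c^2 - 2*c - 2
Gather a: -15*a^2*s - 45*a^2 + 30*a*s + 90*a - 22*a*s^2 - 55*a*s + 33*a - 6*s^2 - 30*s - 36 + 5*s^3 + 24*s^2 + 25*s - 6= a^2*(-15*s - 45) + a*(-22*s^2 - 25*s + 123) + 5*s^3 + 18*s^2 - 5*s - 42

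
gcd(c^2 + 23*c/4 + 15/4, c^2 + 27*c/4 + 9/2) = c + 3/4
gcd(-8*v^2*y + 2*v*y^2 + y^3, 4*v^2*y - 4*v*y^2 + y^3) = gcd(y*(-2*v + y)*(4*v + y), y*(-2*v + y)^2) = -2*v*y + y^2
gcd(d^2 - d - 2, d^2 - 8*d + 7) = 1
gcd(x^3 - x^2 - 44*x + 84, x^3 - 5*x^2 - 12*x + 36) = x^2 - 8*x + 12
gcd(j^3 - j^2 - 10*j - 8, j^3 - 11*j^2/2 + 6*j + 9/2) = 1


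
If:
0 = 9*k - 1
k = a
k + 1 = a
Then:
No Solution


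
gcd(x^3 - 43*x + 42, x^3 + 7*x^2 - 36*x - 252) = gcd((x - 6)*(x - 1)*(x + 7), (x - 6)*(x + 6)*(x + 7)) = x^2 + x - 42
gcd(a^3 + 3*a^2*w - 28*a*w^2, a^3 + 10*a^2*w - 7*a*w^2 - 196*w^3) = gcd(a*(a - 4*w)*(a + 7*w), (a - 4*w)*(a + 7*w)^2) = -a^2 - 3*a*w + 28*w^2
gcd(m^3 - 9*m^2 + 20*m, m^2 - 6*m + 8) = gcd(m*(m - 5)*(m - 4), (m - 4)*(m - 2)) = m - 4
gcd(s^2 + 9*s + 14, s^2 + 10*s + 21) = s + 7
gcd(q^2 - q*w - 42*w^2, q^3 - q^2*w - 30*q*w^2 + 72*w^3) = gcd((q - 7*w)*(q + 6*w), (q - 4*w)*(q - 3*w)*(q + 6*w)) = q + 6*w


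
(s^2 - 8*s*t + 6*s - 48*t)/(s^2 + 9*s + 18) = (s - 8*t)/(s + 3)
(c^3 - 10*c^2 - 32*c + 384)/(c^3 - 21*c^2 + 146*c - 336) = (c^2 - 2*c - 48)/(c^2 - 13*c + 42)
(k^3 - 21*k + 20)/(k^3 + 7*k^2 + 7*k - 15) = (k - 4)/(k + 3)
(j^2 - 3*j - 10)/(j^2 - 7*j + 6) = (j^2 - 3*j - 10)/(j^2 - 7*j + 6)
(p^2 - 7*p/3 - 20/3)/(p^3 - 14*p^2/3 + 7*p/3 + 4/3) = (3*p + 5)/(3*p^2 - 2*p - 1)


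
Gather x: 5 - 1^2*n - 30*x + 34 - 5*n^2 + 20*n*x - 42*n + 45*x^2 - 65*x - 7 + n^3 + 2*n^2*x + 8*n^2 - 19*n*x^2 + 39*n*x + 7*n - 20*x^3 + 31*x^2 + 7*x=n^3 + 3*n^2 - 36*n - 20*x^3 + x^2*(76 - 19*n) + x*(2*n^2 + 59*n - 88) + 32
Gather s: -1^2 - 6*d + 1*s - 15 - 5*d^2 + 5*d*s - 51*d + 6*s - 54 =-5*d^2 - 57*d + s*(5*d + 7) - 70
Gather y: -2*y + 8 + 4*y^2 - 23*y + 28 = 4*y^2 - 25*y + 36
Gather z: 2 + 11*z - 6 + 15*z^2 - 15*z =15*z^2 - 4*z - 4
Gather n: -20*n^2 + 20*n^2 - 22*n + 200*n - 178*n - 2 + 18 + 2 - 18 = 0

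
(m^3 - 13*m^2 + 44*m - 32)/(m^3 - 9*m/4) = 4*(m^3 - 13*m^2 + 44*m - 32)/(m*(4*m^2 - 9))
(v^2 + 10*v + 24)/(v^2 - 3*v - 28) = (v + 6)/(v - 7)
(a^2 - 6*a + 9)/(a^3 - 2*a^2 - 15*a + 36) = 1/(a + 4)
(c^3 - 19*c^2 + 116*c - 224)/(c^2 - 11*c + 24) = (c^2 - 11*c + 28)/(c - 3)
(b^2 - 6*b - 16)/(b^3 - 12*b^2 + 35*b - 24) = (b + 2)/(b^2 - 4*b + 3)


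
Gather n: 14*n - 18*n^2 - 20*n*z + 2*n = -18*n^2 + n*(16 - 20*z)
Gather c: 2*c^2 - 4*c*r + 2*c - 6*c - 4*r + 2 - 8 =2*c^2 + c*(-4*r - 4) - 4*r - 6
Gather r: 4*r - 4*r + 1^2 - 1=0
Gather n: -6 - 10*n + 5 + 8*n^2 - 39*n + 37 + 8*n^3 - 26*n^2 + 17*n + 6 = 8*n^3 - 18*n^2 - 32*n + 42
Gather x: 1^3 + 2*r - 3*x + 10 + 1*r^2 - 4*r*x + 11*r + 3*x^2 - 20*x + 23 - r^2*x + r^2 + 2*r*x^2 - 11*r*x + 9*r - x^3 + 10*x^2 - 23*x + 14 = 2*r^2 + 22*r - x^3 + x^2*(2*r + 13) + x*(-r^2 - 15*r - 46) + 48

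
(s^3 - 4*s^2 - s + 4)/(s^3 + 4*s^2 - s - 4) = (s - 4)/(s + 4)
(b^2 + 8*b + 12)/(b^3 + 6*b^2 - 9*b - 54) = (b + 2)/(b^2 - 9)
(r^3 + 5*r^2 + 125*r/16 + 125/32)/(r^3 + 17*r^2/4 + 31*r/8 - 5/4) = (16*r^2 + 40*r + 25)/(4*(4*r^2 + 7*r - 2))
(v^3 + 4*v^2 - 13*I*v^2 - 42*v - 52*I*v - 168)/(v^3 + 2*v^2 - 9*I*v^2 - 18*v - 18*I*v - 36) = (v^2 + v*(4 - 7*I) - 28*I)/(v^2 + v*(2 - 3*I) - 6*I)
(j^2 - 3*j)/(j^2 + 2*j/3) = 3*(j - 3)/(3*j + 2)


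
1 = 1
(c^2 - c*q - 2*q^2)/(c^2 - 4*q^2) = (c + q)/(c + 2*q)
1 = 1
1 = 1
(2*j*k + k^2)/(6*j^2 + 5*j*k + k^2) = k/(3*j + k)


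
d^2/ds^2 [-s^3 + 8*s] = -6*s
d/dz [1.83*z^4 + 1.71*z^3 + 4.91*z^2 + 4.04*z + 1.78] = 7.32*z^3 + 5.13*z^2 + 9.82*z + 4.04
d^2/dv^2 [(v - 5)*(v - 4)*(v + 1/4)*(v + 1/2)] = 12*v^2 - 99*v/2 + 107/4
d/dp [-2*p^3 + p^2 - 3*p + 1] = -6*p^2 + 2*p - 3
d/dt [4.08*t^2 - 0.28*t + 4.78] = 8.16*t - 0.28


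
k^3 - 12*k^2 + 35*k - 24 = (k - 8)*(k - 3)*(k - 1)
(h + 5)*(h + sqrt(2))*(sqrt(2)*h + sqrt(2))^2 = 2*h^4 + 2*sqrt(2)*h^3 + 14*h^3 + 14*sqrt(2)*h^2 + 22*h^2 + 10*h + 22*sqrt(2)*h + 10*sqrt(2)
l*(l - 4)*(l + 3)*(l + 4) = l^4 + 3*l^3 - 16*l^2 - 48*l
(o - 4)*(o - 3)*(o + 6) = o^3 - o^2 - 30*o + 72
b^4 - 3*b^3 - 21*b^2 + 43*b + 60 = (b - 5)*(b - 3)*(b + 1)*(b + 4)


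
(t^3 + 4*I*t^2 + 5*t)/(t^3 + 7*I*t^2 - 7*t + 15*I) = t/(t + 3*I)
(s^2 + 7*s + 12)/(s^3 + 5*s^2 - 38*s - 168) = (s + 3)/(s^2 + s - 42)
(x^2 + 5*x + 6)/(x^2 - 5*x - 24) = (x + 2)/(x - 8)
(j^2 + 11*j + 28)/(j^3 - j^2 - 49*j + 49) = (j + 4)/(j^2 - 8*j + 7)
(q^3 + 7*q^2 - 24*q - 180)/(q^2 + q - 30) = q + 6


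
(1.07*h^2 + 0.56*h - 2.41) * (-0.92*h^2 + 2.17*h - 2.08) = -0.9844*h^4 + 1.8067*h^3 + 1.2068*h^2 - 6.3945*h + 5.0128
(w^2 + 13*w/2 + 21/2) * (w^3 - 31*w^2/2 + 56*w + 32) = w^5 - 9*w^4 - 137*w^3/4 + 933*w^2/4 + 796*w + 336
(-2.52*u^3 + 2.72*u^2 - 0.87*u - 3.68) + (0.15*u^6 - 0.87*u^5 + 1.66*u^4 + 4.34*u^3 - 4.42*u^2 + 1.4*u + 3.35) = 0.15*u^6 - 0.87*u^5 + 1.66*u^4 + 1.82*u^3 - 1.7*u^2 + 0.53*u - 0.33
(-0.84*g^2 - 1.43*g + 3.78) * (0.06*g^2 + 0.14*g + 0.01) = -0.0504*g^4 - 0.2034*g^3 + 0.0182*g^2 + 0.5149*g + 0.0378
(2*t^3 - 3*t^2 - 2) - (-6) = 2*t^3 - 3*t^2 + 4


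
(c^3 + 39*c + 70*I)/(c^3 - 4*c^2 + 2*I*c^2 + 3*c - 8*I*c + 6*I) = (c^2 - 2*I*c + 35)/(c^2 - 4*c + 3)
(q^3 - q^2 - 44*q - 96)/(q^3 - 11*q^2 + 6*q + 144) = (q + 4)/(q - 6)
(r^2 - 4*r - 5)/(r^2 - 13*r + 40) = (r + 1)/(r - 8)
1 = 1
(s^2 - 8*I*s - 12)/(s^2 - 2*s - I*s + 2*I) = (s^2 - 8*I*s - 12)/(s^2 - 2*s - I*s + 2*I)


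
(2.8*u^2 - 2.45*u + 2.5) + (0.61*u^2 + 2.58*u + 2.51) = 3.41*u^2 + 0.13*u + 5.01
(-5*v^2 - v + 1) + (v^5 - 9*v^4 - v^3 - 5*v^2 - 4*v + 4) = v^5 - 9*v^4 - v^3 - 10*v^2 - 5*v + 5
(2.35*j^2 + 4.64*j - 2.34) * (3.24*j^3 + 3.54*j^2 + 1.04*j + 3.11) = 7.614*j^5 + 23.3526*j^4 + 11.288*j^3 + 3.8505*j^2 + 11.9968*j - 7.2774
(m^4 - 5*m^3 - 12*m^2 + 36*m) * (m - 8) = m^5 - 13*m^4 + 28*m^3 + 132*m^2 - 288*m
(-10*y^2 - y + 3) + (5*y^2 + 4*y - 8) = -5*y^2 + 3*y - 5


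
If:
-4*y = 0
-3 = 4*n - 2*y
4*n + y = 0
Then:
No Solution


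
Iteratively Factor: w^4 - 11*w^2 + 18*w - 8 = (w - 1)*(w^3 + w^2 - 10*w + 8) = (w - 1)*(w + 4)*(w^2 - 3*w + 2) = (w - 1)^2*(w + 4)*(w - 2)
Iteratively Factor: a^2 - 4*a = (a - 4)*(a)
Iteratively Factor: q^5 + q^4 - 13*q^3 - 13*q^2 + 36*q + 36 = (q + 3)*(q^4 - 2*q^3 - 7*q^2 + 8*q + 12) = (q - 2)*(q + 3)*(q^3 - 7*q - 6) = (q - 3)*(q - 2)*(q + 3)*(q^2 + 3*q + 2) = (q - 3)*(q - 2)*(q + 1)*(q + 3)*(q + 2)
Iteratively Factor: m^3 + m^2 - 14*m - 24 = (m + 3)*(m^2 - 2*m - 8) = (m + 2)*(m + 3)*(m - 4)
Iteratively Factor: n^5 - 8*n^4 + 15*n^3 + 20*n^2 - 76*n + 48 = (n - 3)*(n^4 - 5*n^3 + 20*n - 16) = (n - 4)*(n - 3)*(n^3 - n^2 - 4*n + 4) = (n - 4)*(n - 3)*(n - 2)*(n^2 + n - 2) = (n - 4)*(n - 3)*(n - 2)*(n + 2)*(n - 1)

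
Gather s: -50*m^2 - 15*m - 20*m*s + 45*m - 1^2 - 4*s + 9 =-50*m^2 + 30*m + s*(-20*m - 4) + 8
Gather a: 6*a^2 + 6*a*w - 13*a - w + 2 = 6*a^2 + a*(6*w - 13) - w + 2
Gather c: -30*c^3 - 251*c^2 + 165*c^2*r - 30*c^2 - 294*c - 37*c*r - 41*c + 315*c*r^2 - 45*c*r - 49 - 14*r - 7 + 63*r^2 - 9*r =-30*c^3 + c^2*(165*r - 281) + c*(315*r^2 - 82*r - 335) + 63*r^2 - 23*r - 56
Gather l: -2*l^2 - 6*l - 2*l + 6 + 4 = -2*l^2 - 8*l + 10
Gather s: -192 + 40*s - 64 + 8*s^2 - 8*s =8*s^2 + 32*s - 256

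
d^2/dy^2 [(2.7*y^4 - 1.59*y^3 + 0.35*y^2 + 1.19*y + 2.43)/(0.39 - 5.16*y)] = (-431.33472*y^4 + 171.605088*y^3 - 24.126336*y^2 + 1.45103399999999*y - 134.296398)/(137.388096*y^3 - 31.151952*y^2 + 2.354508*y - 0.059319)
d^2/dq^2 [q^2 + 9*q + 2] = 2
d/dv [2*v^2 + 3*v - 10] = 4*v + 3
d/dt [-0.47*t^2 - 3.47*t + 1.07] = -0.94*t - 3.47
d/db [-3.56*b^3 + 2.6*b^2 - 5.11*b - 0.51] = -10.68*b^2 + 5.2*b - 5.11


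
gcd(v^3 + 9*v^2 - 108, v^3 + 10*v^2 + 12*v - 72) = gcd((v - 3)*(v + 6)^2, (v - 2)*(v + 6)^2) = v^2 + 12*v + 36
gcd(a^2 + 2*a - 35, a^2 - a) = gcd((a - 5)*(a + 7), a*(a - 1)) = 1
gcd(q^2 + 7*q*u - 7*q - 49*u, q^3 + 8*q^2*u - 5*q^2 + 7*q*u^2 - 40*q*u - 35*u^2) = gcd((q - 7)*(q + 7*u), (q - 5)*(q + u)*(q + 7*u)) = q + 7*u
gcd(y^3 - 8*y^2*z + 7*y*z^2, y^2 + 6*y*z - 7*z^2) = y - z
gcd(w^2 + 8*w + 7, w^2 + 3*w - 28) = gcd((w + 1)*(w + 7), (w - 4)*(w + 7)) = w + 7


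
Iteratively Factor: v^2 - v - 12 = (v + 3)*(v - 4)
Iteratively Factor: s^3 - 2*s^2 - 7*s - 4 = (s + 1)*(s^2 - 3*s - 4) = (s + 1)^2*(s - 4)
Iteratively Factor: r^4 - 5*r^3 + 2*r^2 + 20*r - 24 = (r - 2)*(r^3 - 3*r^2 - 4*r + 12) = (r - 2)^2*(r^2 - r - 6) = (r - 2)^2*(r + 2)*(r - 3)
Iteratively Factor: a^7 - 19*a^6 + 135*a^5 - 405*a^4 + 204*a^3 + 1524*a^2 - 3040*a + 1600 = (a - 5)*(a^6 - 14*a^5 + 65*a^4 - 80*a^3 - 196*a^2 + 544*a - 320) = (a - 5)*(a - 4)*(a^5 - 10*a^4 + 25*a^3 + 20*a^2 - 116*a + 80) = (a - 5)^2*(a - 4)*(a^4 - 5*a^3 + 20*a - 16) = (a - 5)^2*(a - 4)*(a + 2)*(a^3 - 7*a^2 + 14*a - 8) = (a - 5)^2*(a - 4)*(a - 2)*(a + 2)*(a^2 - 5*a + 4) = (a - 5)^2*(a - 4)*(a - 2)*(a - 1)*(a + 2)*(a - 4)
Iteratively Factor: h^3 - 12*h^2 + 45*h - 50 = (h - 5)*(h^2 - 7*h + 10) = (h - 5)^2*(h - 2)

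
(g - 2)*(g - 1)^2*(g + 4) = g^4 - 11*g^2 + 18*g - 8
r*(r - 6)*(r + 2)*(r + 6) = r^4 + 2*r^3 - 36*r^2 - 72*r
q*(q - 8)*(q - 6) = q^3 - 14*q^2 + 48*q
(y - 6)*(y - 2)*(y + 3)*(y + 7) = y^4 + 2*y^3 - 47*y^2 - 48*y + 252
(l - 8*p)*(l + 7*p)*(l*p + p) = l^3*p - l^2*p^2 + l^2*p - 56*l*p^3 - l*p^2 - 56*p^3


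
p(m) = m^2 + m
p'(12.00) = 25.00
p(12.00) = 156.00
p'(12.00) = 25.00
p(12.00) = 156.00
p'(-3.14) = -5.28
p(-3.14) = 6.72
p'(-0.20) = 0.60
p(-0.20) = -0.16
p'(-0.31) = 0.38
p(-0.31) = -0.21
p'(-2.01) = -3.02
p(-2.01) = 2.03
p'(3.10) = 7.20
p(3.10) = 12.71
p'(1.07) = 3.14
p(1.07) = 2.21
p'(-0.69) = -0.38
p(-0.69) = -0.21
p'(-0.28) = 0.44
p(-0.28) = -0.20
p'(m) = 2*m + 1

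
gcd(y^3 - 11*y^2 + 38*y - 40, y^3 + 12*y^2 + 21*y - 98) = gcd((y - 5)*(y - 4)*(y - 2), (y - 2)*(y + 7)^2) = y - 2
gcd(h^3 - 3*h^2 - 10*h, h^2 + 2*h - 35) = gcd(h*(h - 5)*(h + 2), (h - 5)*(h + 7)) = h - 5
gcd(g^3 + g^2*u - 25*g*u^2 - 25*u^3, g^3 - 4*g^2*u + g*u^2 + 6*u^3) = g + u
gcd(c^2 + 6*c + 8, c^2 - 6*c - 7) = 1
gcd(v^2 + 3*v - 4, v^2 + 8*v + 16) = v + 4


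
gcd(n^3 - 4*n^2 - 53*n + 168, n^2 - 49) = n + 7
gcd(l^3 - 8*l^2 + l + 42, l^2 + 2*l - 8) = 1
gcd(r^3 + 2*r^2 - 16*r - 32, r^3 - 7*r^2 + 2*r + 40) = r^2 - 2*r - 8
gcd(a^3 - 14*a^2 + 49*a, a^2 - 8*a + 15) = 1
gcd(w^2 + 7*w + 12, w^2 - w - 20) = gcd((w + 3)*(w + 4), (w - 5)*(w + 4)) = w + 4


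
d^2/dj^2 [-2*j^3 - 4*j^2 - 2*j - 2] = -12*j - 8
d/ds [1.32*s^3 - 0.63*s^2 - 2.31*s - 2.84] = 3.96*s^2 - 1.26*s - 2.31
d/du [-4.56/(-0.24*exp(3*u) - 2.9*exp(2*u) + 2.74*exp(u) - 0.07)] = (-3.2832*exp(2*u) - 26.448*exp(u) + 12.4944)*exp(u)/(0.24*exp(3*u) + 2.9*exp(2*u) - 2.74*exp(u) + 0.07)^2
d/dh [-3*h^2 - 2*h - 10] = -6*h - 2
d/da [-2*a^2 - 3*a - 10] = -4*a - 3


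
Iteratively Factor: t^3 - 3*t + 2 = (t - 1)*(t^2 + t - 2) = (t - 1)*(t + 2)*(t - 1)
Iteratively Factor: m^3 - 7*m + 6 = (m - 2)*(m^2 + 2*m - 3) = (m - 2)*(m + 3)*(m - 1)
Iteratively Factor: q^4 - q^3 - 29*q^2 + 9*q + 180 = (q - 3)*(q^3 + 2*q^2 - 23*q - 60) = (q - 3)*(q + 4)*(q^2 - 2*q - 15) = (q - 3)*(q + 3)*(q + 4)*(q - 5)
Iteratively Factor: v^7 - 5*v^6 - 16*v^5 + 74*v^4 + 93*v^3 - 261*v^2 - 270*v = (v - 3)*(v^6 - 2*v^5 - 22*v^4 + 8*v^3 + 117*v^2 + 90*v) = (v - 3)^2*(v^5 + v^4 - 19*v^3 - 49*v^2 - 30*v) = (v - 3)^2*(v + 2)*(v^4 - v^3 - 17*v^2 - 15*v) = v*(v - 3)^2*(v + 2)*(v^3 - v^2 - 17*v - 15) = v*(v - 3)^2*(v + 2)*(v + 3)*(v^2 - 4*v - 5) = v*(v - 5)*(v - 3)^2*(v + 2)*(v + 3)*(v + 1)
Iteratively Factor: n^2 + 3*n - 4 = (n + 4)*(n - 1)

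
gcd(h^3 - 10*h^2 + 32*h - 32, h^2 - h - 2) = h - 2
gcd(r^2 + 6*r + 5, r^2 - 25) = r + 5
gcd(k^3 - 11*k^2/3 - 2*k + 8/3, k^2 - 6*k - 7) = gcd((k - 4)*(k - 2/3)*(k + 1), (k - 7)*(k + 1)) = k + 1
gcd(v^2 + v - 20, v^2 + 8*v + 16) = 1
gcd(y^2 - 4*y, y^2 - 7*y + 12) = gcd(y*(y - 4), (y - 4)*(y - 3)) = y - 4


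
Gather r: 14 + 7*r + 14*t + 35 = 7*r + 14*t + 49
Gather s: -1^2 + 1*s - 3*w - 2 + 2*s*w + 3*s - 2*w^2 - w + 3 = s*(2*w + 4) - 2*w^2 - 4*w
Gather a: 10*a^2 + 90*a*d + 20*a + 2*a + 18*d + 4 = 10*a^2 + a*(90*d + 22) + 18*d + 4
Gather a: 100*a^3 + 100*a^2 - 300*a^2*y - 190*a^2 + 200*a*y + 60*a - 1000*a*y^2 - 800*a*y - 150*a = 100*a^3 + a^2*(-300*y - 90) + a*(-1000*y^2 - 600*y - 90)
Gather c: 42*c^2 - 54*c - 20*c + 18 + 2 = 42*c^2 - 74*c + 20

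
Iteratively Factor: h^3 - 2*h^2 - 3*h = (h - 3)*(h^2 + h) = (h - 3)*(h + 1)*(h)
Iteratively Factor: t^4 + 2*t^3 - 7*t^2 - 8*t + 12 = (t - 2)*(t^3 + 4*t^2 + t - 6) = (t - 2)*(t - 1)*(t^2 + 5*t + 6) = (t - 2)*(t - 1)*(t + 3)*(t + 2)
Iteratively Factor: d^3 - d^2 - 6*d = (d - 3)*(d^2 + 2*d) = d*(d - 3)*(d + 2)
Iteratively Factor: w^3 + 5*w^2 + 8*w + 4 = (w + 2)*(w^2 + 3*w + 2) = (w + 1)*(w + 2)*(w + 2)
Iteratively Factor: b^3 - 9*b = (b - 3)*(b^2 + 3*b) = b*(b - 3)*(b + 3)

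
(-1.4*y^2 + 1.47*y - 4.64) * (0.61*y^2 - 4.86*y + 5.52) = -0.854*y^4 + 7.7007*y^3 - 17.7026*y^2 + 30.6648*y - 25.6128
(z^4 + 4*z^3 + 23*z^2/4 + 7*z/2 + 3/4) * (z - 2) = z^5 + 2*z^4 - 9*z^3/4 - 8*z^2 - 25*z/4 - 3/2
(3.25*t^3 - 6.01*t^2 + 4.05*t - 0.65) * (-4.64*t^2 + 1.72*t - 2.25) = -15.08*t^5 + 33.4764*t^4 - 36.4417*t^3 + 23.5045*t^2 - 10.2305*t + 1.4625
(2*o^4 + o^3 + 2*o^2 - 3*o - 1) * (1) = 2*o^4 + o^3 + 2*o^2 - 3*o - 1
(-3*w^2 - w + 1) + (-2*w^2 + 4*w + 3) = -5*w^2 + 3*w + 4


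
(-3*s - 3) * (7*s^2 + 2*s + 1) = -21*s^3 - 27*s^2 - 9*s - 3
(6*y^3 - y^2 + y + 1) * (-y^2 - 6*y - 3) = -6*y^5 - 35*y^4 - 13*y^3 - 4*y^2 - 9*y - 3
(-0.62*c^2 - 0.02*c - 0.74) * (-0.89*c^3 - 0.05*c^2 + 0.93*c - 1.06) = 0.5518*c^5 + 0.0488*c^4 + 0.083*c^3 + 0.6756*c^2 - 0.667*c + 0.7844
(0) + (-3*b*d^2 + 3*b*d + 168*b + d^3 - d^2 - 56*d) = -3*b*d^2 + 3*b*d + 168*b + d^3 - d^2 - 56*d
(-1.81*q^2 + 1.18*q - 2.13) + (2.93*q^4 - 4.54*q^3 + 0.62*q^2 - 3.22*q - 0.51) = 2.93*q^4 - 4.54*q^3 - 1.19*q^2 - 2.04*q - 2.64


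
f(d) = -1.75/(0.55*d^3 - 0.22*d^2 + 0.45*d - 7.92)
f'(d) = -1.75*(-1.65*d^2 + 0.44*d - 0.45)/(0.55*d^3 - 0.22*d^2 + 0.45*d - 7.92)^2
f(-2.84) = 0.07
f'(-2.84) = 0.05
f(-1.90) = 0.13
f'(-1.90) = 0.07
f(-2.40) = 0.10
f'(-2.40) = 0.06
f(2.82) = -0.44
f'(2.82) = 1.39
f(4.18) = -0.06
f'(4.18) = 0.05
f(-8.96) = 0.00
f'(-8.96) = 0.00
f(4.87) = -0.03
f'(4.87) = 0.02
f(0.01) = 0.22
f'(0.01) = 0.01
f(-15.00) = 0.00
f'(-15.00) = 0.00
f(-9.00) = 0.00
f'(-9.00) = 0.00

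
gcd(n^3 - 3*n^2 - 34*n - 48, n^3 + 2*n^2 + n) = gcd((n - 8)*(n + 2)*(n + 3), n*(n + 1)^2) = 1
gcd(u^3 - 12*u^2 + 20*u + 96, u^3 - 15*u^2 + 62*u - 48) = u^2 - 14*u + 48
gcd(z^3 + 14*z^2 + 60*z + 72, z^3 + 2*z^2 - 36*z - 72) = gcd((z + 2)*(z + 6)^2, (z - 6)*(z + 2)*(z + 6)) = z^2 + 8*z + 12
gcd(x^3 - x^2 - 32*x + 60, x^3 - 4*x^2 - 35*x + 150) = x^2 + x - 30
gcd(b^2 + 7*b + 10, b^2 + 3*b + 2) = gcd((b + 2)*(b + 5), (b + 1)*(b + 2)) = b + 2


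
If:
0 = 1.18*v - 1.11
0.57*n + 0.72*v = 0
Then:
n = -1.19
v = 0.94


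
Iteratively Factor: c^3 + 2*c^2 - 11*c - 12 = (c + 1)*(c^2 + c - 12) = (c - 3)*(c + 1)*(c + 4)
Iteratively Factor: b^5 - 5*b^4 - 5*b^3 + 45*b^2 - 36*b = (b - 4)*(b^4 - b^3 - 9*b^2 + 9*b) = (b - 4)*(b - 3)*(b^3 + 2*b^2 - 3*b) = (b - 4)*(b - 3)*(b + 3)*(b^2 - b) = b*(b - 4)*(b - 3)*(b + 3)*(b - 1)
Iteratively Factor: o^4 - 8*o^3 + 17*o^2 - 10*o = (o - 5)*(o^3 - 3*o^2 + 2*o) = o*(o - 5)*(o^2 - 3*o + 2) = o*(o - 5)*(o - 1)*(o - 2)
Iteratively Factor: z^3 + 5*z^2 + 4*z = (z + 4)*(z^2 + z) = z*(z + 4)*(z + 1)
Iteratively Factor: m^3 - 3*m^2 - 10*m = (m - 5)*(m^2 + 2*m) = (m - 5)*(m + 2)*(m)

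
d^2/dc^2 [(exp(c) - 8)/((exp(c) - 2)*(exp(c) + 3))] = (exp(4*c) - 33*exp(3*c) + 12*exp(2*c) - 194*exp(c) - 12)*exp(c)/(exp(6*c) + 3*exp(5*c) - 15*exp(4*c) - 35*exp(3*c) + 90*exp(2*c) + 108*exp(c) - 216)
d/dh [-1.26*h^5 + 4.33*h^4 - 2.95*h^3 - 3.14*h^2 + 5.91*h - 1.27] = -6.3*h^4 + 17.32*h^3 - 8.85*h^2 - 6.28*h + 5.91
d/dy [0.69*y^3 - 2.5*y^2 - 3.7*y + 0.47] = 2.07*y^2 - 5.0*y - 3.7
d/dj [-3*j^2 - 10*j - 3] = -6*j - 10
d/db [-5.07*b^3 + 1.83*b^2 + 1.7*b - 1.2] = -15.21*b^2 + 3.66*b + 1.7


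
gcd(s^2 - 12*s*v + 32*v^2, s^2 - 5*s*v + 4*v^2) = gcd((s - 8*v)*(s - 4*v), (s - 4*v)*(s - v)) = s - 4*v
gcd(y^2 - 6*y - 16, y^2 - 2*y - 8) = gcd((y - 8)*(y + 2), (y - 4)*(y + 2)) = y + 2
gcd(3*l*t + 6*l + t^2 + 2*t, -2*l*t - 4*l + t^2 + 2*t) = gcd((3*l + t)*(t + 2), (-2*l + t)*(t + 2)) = t + 2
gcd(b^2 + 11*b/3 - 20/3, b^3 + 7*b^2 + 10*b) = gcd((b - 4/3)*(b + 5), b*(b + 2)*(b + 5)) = b + 5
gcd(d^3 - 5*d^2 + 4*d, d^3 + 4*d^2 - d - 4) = d - 1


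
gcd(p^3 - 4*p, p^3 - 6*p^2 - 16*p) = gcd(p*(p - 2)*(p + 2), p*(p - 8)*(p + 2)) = p^2 + 2*p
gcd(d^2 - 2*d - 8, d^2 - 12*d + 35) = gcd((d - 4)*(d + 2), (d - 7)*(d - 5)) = 1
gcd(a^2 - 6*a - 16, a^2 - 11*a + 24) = a - 8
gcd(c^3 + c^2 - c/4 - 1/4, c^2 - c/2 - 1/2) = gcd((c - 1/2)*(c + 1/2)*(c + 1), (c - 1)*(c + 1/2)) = c + 1/2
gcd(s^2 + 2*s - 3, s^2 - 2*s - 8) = 1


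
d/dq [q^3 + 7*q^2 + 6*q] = 3*q^2 + 14*q + 6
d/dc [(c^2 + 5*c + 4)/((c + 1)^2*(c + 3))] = (-c^2 - 8*c - 13)/(c^4 + 8*c^3 + 22*c^2 + 24*c + 9)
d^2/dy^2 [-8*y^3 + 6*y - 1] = -48*y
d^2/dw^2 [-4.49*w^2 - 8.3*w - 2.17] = -8.98000000000000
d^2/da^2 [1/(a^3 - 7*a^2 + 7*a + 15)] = 2*((7 - 3*a)*(a^3 - 7*a^2 + 7*a + 15) + (3*a^2 - 14*a + 7)^2)/(a^3 - 7*a^2 + 7*a + 15)^3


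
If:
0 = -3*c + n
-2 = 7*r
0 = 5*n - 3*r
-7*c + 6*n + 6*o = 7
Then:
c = -2/35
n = -6/35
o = 89/70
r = -2/7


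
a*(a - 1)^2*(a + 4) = a^4 + 2*a^3 - 7*a^2 + 4*a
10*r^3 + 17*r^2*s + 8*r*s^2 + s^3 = (r + s)*(2*r + s)*(5*r + s)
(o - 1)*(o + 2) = o^2 + o - 2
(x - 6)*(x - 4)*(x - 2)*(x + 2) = x^4 - 10*x^3 + 20*x^2 + 40*x - 96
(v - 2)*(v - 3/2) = v^2 - 7*v/2 + 3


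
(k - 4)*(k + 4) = k^2 - 16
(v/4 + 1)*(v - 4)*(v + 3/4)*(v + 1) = v^4/4 + 7*v^3/16 - 61*v^2/16 - 7*v - 3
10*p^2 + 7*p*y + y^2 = (2*p + y)*(5*p + y)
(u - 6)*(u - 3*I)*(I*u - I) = I*u^3 + 3*u^2 - 7*I*u^2 - 21*u + 6*I*u + 18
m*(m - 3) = m^2 - 3*m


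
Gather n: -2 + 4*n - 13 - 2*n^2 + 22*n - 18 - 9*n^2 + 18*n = -11*n^2 + 44*n - 33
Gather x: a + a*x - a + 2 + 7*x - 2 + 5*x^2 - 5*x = 5*x^2 + x*(a + 2)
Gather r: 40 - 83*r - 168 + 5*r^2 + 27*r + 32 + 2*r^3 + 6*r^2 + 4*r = 2*r^3 + 11*r^2 - 52*r - 96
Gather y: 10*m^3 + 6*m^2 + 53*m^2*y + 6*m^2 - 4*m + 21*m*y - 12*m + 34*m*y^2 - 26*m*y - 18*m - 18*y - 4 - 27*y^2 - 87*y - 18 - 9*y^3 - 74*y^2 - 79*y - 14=10*m^3 + 12*m^2 - 34*m - 9*y^3 + y^2*(34*m - 101) + y*(53*m^2 - 5*m - 184) - 36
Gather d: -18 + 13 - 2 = -7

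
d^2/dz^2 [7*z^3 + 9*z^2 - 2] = 42*z + 18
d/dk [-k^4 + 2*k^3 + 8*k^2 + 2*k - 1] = -4*k^3 + 6*k^2 + 16*k + 2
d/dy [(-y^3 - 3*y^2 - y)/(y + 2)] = (-2*y^3 - 9*y^2 - 12*y - 2)/(y^2 + 4*y + 4)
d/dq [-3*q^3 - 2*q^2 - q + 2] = -9*q^2 - 4*q - 1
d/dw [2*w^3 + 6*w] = 6*w^2 + 6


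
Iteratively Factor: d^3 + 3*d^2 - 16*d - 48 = (d + 3)*(d^2 - 16) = (d + 3)*(d + 4)*(d - 4)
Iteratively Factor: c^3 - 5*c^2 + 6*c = (c - 3)*(c^2 - 2*c) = (c - 3)*(c - 2)*(c)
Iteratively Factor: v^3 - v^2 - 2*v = (v + 1)*(v^2 - 2*v) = v*(v + 1)*(v - 2)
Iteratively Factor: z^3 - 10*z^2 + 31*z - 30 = (z - 2)*(z^2 - 8*z + 15) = (z - 3)*(z - 2)*(z - 5)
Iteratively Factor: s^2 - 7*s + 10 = (s - 5)*(s - 2)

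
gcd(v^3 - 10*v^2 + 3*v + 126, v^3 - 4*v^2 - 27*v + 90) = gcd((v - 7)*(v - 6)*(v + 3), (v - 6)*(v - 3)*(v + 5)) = v - 6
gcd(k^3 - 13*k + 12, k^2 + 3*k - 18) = k - 3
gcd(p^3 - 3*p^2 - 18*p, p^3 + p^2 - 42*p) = p^2 - 6*p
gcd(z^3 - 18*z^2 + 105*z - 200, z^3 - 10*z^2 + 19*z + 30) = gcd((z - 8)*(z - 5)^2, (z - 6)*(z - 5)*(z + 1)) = z - 5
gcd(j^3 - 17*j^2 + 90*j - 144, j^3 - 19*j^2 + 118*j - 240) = j^2 - 14*j + 48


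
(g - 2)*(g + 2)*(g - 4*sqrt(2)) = g^3 - 4*sqrt(2)*g^2 - 4*g + 16*sqrt(2)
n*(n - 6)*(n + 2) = n^3 - 4*n^2 - 12*n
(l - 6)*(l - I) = l^2 - 6*l - I*l + 6*I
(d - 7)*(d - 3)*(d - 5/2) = d^3 - 25*d^2/2 + 46*d - 105/2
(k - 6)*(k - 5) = k^2 - 11*k + 30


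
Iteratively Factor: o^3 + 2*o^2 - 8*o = (o + 4)*(o^2 - 2*o) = (o - 2)*(o + 4)*(o)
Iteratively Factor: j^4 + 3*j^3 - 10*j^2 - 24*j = (j + 2)*(j^3 + j^2 - 12*j) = (j - 3)*(j + 2)*(j^2 + 4*j) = j*(j - 3)*(j + 2)*(j + 4)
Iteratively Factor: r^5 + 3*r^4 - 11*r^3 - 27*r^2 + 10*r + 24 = (r - 1)*(r^4 + 4*r^3 - 7*r^2 - 34*r - 24) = (r - 1)*(r + 4)*(r^3 - 7*r - 6) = (r - 1)*(r + 1)*(r + 4)*(r^2 - r - 6) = (r - 1)*(r + 1)*(r + 2)*(r + 4)*(r - 3)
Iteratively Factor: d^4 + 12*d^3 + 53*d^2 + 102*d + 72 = (d + 2)*(d^3 + 10*d^2 + 33*d + 36) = (d + 2)*(d + 3)*(d^2 + 7*d + 12) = (d + 2)*(d + 3)^2*(d + 4)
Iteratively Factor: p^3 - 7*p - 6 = (p - 3)*(p^2 + 3*p + 2) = (p - 3)*(p + 1)*(p + 2)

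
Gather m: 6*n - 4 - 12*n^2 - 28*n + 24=-12*n^2 - 22*n + 20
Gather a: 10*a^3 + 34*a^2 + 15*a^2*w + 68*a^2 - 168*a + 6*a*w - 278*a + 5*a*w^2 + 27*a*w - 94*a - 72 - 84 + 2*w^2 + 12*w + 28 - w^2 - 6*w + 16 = 10*a^3 + a^2*(15*w + 102) + a*(5*w^2 + 33*w - 540) + w^2 + 6*w - 112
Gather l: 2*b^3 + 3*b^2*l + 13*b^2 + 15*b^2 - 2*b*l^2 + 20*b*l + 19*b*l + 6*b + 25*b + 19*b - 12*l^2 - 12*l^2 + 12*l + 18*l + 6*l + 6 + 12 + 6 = 2*b^3 + 28*b^2 + 50*b + l^2*(-2*b - 24) + l*(3*b^2 + 39*b + 36) + 24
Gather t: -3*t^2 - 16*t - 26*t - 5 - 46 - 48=-3*t^2 - 42*t - 99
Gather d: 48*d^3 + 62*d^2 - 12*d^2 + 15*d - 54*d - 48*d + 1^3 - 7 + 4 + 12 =48*d^3 + 50*d^2 - 87*d + 10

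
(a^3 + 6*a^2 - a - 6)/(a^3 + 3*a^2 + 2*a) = (a^2 + 5*a - 6)/(a*(a + 2))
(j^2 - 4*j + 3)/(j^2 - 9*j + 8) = (j - 3)/(j - 8)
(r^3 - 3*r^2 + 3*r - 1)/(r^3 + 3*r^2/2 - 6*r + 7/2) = 2*(r - 1)/(2*r + 7)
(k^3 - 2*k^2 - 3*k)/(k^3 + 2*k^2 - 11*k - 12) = k/(k + 4)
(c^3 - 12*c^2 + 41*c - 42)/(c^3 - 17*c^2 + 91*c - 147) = (c - 2)/(c - 7)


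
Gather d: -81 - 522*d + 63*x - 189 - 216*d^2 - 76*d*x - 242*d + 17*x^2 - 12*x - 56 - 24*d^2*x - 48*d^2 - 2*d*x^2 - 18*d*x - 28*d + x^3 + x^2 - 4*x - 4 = d^2*(-24*x - 264) + d*(-2*x^2 - 94*x - 792) + x^3 + 18*x^2 + 47*x - 330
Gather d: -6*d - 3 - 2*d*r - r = d*(-2*r - 6) - r - 3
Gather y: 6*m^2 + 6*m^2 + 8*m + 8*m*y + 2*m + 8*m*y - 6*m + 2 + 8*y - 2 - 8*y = 12*m^2 + 16*m*y + 4*m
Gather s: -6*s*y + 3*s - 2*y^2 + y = s*(3 - 6*y) - 2*y^2 + y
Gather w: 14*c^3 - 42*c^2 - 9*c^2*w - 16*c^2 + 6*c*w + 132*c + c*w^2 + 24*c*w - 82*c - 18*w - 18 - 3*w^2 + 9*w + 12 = 14*c^3 - 58*c^2 + 50*c + w^2*(c - 3) + w*(-9*c^2 + 30*c - 9) - 6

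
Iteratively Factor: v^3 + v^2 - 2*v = (v)*(v^2 + v - 2) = v*(v - 1)*(v + 2)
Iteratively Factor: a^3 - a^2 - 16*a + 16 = (a + 4)*(a^2 - 5*a + 4) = (a - 1)*(a + 4)*(a - 4)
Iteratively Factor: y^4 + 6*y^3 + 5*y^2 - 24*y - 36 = (y + 3)*(y^3 + 3*y^2 - 4*y - 12) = (y - 2)*(y + 3)*(y^2 + 5*y + 6) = (y - 2)*(y + 2)*(y + 3)*(y + 3)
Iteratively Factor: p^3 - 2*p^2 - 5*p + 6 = (p - 1)*(p^2 - p - 6) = (p - 3)*(p - 1)*(p + 2)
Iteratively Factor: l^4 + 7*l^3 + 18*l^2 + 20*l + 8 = (l + 2)*(l^3 + 5*l^2 + 8*l + 4) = (l + 2)^2*(l^2 + 3*l + 2) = (l + 1)*(l + 2)^2*(l + 2)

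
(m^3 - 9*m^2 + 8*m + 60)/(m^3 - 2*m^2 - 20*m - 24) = (m - 5)/(m + 2)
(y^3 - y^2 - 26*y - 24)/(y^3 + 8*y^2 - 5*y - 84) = (y^2 - 5*y - 6)/(y^2 + 4*y - 21)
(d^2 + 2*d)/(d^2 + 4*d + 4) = d/(d + 2)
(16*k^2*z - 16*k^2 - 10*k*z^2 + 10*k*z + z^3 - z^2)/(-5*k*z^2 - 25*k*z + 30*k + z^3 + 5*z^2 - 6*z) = (16*k^2 - 10*k*z + z^2)/(-5*k*z - 30*k + z^2 + 6*z)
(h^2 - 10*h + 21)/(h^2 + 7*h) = (h^2 - 10*h + 21)/(h*(h + 7))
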